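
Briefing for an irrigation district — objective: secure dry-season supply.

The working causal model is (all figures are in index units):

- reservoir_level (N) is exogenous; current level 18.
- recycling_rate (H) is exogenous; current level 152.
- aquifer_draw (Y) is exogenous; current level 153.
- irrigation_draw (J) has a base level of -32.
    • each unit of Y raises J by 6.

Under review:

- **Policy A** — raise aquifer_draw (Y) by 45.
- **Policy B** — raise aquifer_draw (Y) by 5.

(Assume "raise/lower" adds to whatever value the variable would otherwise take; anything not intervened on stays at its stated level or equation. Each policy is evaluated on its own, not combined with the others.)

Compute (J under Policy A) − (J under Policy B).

Policy A (Y + 45):
  Y = 153 + 45 = 198
  J = -32 + 6·198 = 1156
Policy B (Y + 5):
  Y = 153 + 5 = 158
  J = -32 + 6·158 = 916
J: 1156 − 916 = 240

240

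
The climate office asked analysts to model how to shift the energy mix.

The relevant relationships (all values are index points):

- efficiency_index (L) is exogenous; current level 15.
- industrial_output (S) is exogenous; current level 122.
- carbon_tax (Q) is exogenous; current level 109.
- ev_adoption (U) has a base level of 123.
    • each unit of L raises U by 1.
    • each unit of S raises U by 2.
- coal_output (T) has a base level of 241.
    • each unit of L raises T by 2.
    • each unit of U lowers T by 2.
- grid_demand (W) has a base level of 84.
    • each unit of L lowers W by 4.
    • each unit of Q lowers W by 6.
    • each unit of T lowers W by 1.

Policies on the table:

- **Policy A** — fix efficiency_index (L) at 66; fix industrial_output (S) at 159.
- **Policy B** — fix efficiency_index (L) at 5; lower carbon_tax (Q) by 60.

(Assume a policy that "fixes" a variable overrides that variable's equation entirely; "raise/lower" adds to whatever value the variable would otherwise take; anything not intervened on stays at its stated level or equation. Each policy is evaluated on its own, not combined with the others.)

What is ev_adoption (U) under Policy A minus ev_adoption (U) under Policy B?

Policy A (L := 66, S := 159):
  L = 66
  S = 159
  U = 123 + 66 + 2·159 = 507
Policy B (L := 5, Q − 60):
  L = 5
  S = 122
  U = 123 + 5 + 2·122 = 372
U: 507 − 372 = 135

135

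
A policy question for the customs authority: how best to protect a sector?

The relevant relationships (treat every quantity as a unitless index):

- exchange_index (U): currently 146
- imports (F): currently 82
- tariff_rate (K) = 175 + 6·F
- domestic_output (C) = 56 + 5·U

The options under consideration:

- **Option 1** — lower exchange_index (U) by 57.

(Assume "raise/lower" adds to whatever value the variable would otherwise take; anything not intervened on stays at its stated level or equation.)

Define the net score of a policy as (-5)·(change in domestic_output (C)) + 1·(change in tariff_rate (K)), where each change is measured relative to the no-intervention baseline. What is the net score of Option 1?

1425

Baseline:
  U = 146
  F = 82
  K = 175 + 6·82 = 667
  C = 56 + 5·146 = 786
Option 1 (U − 57):
  U = 146 − 57 = 89
  F = 82
  K = 175 + 6·82 = 667
  C = 56 + 5·89 = 501
ΔC = 501 − 786 = -285; ΔK = 667 − 667 = 0
Score = (-5)·(-285) + 1·0 = 1425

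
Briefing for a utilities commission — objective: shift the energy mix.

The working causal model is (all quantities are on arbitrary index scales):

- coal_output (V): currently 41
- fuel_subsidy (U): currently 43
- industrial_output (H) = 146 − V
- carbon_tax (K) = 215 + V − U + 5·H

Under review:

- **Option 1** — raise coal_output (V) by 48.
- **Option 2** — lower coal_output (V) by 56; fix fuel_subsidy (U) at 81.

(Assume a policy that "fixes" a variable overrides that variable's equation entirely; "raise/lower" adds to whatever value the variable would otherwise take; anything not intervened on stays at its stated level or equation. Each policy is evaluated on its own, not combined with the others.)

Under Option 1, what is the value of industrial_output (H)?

Option 1 (V + 48):
  V = 41 + 48 = 89
  H = 146 − 89 = 57

57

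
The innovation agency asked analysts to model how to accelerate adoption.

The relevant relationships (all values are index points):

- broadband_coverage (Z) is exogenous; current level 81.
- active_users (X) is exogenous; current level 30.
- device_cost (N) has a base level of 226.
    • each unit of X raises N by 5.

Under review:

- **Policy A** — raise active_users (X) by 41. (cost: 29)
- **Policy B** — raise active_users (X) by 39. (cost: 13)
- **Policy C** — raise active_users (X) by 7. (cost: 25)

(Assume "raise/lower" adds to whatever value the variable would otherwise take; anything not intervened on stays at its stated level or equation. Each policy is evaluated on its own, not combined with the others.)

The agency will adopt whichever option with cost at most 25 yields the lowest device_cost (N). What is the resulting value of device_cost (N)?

411

Policy B (X + 39):
  X = 30 + 39 = 69
  N = 226 + 5·69 = 571
Policy C (X + 7):
  X = 30 + 7 = 37
  N = 226 + 5·37 = 411
Comparing — Policy B: N=571, Policy C: N=411. Lowest is 411 (Policy C).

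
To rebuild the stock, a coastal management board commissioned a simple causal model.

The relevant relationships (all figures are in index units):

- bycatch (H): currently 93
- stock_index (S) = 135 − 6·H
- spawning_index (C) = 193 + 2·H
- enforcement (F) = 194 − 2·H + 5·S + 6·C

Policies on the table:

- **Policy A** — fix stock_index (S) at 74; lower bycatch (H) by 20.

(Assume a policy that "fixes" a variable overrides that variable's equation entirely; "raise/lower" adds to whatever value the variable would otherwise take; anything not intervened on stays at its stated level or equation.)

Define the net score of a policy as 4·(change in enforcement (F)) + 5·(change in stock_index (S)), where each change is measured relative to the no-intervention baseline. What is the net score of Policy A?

11625

Baseline:
  H = 93
  S = 135 − 6·93 = -423
  C = 193 + 2·93 = 379
  F = 194 − 2·93 + 5·(-423) + 6·379 = 167
Policy A (S := 74, H − 20):
  H = 93 − 20 = 73
  S = 74
  C = 193 + 2·73 = 339
  F = 194 − 2·73 + 5·74 + 6·339 = 2452
ΔF = 2452 − 167 = 2285; ΔS = 74 − (-423) = 497
Score = 4·2285 + 5·497 = 11625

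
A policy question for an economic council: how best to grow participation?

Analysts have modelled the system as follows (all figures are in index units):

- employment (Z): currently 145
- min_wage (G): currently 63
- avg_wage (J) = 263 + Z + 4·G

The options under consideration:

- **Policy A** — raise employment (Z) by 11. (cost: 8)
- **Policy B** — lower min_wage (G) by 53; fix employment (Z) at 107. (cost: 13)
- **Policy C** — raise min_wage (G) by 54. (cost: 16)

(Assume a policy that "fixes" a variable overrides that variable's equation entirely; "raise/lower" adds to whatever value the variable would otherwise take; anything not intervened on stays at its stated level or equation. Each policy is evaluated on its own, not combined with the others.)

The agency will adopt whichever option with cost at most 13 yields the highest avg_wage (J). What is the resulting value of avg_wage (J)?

671

Policy A (Z + 11):
  Z = 145 + 11 = 156
  G = 63
  J = 263 + 156 + 4·63 = 671
Policy B (G − 53, Z := 107):
  Z = 107
  G = 63 − 53 = 10
  J = 263 + 107 + 4·10 = 410
Comparing — Policy A: J=671, Policy B: J=410. Highest is 671 (Policy A).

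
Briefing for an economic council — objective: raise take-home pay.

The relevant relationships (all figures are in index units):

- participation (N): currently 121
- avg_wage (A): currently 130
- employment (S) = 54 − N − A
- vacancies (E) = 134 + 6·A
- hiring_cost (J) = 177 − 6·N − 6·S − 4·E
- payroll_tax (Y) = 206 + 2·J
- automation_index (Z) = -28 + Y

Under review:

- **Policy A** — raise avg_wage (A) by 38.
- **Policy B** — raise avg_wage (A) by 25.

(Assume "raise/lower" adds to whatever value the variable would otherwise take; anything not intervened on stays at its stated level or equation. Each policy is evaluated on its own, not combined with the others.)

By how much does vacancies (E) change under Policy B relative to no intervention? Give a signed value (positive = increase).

Baseline:
  A = 130
  E = 134 + 6·130 = 914
Policy B (A + 25):
  A = 130 + 25 = 155
  E = 134 + 6·155 = 1064
Change in E: 1064 − 914 = 150

150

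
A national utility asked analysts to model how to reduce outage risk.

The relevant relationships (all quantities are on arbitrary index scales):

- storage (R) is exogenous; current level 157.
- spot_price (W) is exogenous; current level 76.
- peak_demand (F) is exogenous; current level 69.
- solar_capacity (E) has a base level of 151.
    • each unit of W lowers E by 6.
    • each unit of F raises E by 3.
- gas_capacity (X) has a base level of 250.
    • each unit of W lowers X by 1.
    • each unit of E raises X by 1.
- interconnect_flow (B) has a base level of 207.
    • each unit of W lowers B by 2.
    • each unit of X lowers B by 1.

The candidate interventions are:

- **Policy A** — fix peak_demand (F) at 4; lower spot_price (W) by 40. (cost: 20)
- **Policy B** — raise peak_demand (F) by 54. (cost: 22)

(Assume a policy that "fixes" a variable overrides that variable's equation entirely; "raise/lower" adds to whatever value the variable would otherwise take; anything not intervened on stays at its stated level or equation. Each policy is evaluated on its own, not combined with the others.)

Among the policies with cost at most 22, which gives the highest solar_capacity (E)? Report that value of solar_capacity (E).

Policy A (F := 4, W − 40):
  W = 76 − 40 = 36
  F = 4
  E = 151 − 6·36 + 3·4 = -53
Policy B (F + 54):
  W = 76
  F = 69 + 54 = 123
  E = 151 − 6·76 + 3·123 = 64
Comparing — Policy A: E=-53, Policy B: E=64. Highest is 64 (Policy B).

64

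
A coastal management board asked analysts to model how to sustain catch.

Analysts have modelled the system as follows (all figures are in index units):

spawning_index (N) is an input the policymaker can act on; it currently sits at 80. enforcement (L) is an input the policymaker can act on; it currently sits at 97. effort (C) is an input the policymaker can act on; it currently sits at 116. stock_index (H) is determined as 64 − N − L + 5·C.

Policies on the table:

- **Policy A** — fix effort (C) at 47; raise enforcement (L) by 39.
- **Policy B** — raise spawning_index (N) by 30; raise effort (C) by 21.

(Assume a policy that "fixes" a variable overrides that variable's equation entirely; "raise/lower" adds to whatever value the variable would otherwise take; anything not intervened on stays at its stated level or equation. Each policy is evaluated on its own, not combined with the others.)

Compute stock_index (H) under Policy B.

Policy B (N + 30, C + 21):
  N = 80 + 30 = 110
  L = 97
  C = 116 + 21 = 137
  H = 64 − 110 − 97 + 5·137 = 542

542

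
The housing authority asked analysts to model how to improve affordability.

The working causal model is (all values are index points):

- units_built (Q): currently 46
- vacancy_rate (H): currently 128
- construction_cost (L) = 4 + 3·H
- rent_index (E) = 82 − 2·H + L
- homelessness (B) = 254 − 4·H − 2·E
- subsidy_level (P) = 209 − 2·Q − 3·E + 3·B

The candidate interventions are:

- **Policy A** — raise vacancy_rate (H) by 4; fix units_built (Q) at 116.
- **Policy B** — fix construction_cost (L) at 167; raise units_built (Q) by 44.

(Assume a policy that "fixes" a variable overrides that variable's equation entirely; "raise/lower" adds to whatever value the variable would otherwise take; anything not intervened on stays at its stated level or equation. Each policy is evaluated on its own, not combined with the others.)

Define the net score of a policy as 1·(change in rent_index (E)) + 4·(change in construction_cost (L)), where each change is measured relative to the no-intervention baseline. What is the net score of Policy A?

Baseline:
  H = 128
  L = 4 + 3·128 = 388
  E = 82 − 2·128 + 388 = 214
Policy A (H + 4, Q := 116):
  H = 128 + 4 = 132
  L = 4 + 3·132 = 400
  E = 82 − 2·132 + 400 = 218
ΔE = 218 − 214 = 4; ΔL = 400 − 388 = 12
Score = 1·4 + 4·12 = 52

52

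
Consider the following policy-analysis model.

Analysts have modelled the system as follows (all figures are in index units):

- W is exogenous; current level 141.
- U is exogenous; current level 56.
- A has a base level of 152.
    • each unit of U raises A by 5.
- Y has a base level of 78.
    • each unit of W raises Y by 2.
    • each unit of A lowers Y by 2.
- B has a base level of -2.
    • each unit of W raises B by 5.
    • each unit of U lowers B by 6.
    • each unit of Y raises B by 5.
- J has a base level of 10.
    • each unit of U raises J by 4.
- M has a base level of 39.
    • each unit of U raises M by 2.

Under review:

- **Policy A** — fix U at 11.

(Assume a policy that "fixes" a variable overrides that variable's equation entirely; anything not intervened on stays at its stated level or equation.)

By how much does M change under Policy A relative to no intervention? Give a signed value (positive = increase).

-90

Baseline:
  U = 56
  M = 39 + 2·56 = 151
Policy A (U := 11):
  U = 11
  M = 39 + 2·11 = 61
Change in M: 61 − 151 = -90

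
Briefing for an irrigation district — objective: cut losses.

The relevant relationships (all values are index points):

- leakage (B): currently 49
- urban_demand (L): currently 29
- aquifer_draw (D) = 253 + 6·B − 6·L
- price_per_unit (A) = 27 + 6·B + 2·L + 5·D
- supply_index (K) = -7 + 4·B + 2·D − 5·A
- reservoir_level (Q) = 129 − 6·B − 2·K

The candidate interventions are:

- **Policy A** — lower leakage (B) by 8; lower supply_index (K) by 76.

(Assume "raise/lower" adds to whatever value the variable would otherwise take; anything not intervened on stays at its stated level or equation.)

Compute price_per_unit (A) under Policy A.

1956

Policy A (B − 8, K − 76):
  B = 49 − 8 = 41
  L = 29
  D = 253 + 6·41 − 6·29 = 325
  A = 27 + 6·41 + 2·29 + 5·325 = 1956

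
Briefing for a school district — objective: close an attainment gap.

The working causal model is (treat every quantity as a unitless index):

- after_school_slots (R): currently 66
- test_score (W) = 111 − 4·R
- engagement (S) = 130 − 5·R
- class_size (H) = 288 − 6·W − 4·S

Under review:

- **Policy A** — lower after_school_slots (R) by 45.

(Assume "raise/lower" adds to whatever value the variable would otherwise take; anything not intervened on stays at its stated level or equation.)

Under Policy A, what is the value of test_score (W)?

Policy A (R − 45):
  R = 66 − 45 = 21
  W = 111 − 4·21 = 27

27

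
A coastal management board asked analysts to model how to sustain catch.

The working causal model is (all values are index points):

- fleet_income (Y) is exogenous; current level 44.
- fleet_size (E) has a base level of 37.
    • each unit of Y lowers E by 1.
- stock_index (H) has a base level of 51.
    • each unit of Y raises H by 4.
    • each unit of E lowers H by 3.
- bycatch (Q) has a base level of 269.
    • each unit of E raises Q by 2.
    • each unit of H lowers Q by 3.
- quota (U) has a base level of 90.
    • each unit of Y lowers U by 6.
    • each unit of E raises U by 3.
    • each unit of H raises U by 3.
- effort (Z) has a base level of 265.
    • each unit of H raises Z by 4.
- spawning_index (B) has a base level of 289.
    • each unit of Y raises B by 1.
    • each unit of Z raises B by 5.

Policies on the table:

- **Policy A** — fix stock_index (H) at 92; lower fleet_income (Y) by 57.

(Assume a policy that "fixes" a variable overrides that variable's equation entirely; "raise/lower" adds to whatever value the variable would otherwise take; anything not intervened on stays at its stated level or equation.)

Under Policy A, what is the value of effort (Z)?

Policy A (H := 92, Y − 57):
  Y = 44 − 57 = -13
  E = 37 − (-13) = 50
  H = 92
  Z = 265 + 4·92 = 633

633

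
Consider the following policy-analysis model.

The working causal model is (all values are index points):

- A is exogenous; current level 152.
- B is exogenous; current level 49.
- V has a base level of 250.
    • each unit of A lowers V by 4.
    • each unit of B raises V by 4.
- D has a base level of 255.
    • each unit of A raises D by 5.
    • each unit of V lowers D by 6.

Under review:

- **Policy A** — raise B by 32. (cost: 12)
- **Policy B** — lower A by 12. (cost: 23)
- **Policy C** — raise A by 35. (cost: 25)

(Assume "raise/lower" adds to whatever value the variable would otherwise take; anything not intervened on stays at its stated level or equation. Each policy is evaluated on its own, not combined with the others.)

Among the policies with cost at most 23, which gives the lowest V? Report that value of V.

-114

Policy A (B + 32):
  A = 152
  B = 49 + 32 = 81
  V = 250 − 4·152 + 4·81 = -34
Policy B (A − 12):
  A = 152 − 12 = 140
  B = 49
  V = 250 − 4·140 + 4·49 = -114
Comparing — Policy A: V=-34, Policy B: V=-114. Lowest is -114 (Policy B).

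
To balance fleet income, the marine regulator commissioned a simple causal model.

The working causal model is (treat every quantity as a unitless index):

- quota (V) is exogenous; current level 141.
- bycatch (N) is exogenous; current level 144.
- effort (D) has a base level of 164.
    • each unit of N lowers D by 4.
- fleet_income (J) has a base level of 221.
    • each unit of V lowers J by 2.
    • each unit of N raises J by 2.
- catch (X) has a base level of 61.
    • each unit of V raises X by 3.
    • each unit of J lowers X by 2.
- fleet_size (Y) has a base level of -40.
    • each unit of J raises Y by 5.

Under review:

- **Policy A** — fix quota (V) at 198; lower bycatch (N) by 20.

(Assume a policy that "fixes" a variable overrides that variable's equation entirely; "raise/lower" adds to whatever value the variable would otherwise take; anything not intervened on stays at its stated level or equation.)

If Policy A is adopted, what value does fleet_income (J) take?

Policy A (V := 198, N − 20):
  V = 198
  N = 144 − 20 = 124
  J = 221 − 2·198 + 2·124 = 73

73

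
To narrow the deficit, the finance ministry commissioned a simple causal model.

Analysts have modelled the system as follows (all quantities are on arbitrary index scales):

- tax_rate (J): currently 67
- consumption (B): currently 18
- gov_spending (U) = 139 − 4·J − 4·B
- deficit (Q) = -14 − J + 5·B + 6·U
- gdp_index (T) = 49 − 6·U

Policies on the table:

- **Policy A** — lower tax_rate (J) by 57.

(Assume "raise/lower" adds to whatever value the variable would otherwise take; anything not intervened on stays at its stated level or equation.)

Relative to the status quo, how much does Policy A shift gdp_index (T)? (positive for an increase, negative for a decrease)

Baseline:
  J = 67
  B = 18
  U = 139 − 4·67 − 4·18 = -201
  T = 49 − 6·(-201) = 1255
Policy A (J − 57):
  J = 67 − 57 = 10
  B = 18
  U = 139 − 4·10 − 4·18 = 27
  T = 49 − 6·27 = -113
Change in T: -113 − 1255 = -1368

-1368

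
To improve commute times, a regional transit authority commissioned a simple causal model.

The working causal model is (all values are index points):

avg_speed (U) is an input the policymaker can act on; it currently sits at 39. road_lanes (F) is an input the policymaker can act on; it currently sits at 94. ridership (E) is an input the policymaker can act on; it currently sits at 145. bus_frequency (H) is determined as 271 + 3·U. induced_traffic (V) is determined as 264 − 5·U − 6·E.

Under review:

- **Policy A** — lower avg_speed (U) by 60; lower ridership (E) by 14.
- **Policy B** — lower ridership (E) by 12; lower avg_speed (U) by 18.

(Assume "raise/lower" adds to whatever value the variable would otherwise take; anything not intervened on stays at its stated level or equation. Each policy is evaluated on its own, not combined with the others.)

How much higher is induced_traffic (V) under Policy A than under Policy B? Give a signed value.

222

Policy A (U − 60, E − 14):
  U = 39 − 60 = -21
  E = 145 − 14 = 131
  V = 264 − 5·(-21) − 6·131 = -417
Policy B (E − 12, U − 18):
  U = 39 − 18 = 21
  E = 145 − 12 = 133
  V = 264 − 5·21 − 6·133 = -639
V: -417 − (-639) = 222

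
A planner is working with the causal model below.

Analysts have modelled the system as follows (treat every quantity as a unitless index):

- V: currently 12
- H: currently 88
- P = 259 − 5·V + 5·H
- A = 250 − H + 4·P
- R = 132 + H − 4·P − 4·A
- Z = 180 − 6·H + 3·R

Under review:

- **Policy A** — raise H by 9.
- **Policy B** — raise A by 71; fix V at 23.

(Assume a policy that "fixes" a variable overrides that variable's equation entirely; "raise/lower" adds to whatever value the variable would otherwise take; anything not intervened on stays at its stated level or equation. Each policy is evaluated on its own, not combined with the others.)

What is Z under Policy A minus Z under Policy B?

-5067

Policy A (H + 9):
  V = 12
  H = 88 + 9 = 97
  P = 259 − 5·12 + 5·97 = 684
  A = 250 − 97 + 4·684 = 2889
  R = 132 + 97 − 4·684 − 4·2889 = -14063
  Z = 180 − 6·97 + 3·(-14063) = -42591
Policy B (A + 71, V := 23):
  V = 23
  H = 88
  P = 259 − 5·23 + 5·88 = 584
  A = 250 − 88 + 4·584 (+71 from intervention) = 2569
  R = 132 + 88 − 4·584 − 4·2569 = -12392
  Z = 180 − 6·88 + 3·(-12392) = -37524
Z: -42591 − (-37524) = -5067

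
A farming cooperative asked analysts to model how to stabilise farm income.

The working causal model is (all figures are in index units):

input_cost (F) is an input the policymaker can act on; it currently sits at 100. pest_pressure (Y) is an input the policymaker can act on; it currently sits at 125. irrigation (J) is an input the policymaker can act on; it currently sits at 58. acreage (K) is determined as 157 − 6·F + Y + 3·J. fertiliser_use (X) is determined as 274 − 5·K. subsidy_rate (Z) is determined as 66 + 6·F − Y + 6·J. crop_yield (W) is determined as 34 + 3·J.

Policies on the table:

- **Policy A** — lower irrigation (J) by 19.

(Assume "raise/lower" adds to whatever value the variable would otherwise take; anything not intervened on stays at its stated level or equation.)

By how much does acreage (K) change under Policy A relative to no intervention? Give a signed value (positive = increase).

Baseline:
  F = 100
  Y = 125
  J = 58
  K = 157 − 6·100 + 125 + 3·58 = -144
Policy A (J − 19):
  F = 100
  Y = 125
  J = 58 − 19 = 39
  K = 157 − 6·100 + 125 + 3·39 = -201
Change in K: -201 − (-144) = -57

-57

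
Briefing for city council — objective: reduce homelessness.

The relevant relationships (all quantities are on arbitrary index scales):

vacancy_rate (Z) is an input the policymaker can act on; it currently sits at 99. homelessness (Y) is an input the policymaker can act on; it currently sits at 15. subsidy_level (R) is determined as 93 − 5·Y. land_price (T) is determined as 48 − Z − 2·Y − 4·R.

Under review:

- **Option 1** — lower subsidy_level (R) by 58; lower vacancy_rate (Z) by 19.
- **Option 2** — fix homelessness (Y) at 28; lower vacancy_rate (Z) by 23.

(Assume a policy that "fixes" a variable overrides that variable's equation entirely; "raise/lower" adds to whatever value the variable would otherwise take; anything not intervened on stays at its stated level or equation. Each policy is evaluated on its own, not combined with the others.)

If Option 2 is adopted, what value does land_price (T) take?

Option 2 (Y := 28, Z − 23):
  Z = 99 − 23 = 76
  Y = 28
  R = 93 − 5·28 = -47
  T = 48 − 76 − 2·28 − 4·(-47) = 104

104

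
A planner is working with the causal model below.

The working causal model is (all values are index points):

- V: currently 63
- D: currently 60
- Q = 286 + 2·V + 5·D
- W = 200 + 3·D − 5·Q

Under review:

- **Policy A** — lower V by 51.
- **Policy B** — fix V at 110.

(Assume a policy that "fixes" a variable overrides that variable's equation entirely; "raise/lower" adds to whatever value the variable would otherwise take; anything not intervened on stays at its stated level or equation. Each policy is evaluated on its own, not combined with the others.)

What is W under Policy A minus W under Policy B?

Policy A (V − 51):
  V = 63 − 51 = 12
  D = 60
  Q = 286 + 2·12 + 5·60 = 610
  W = 200 + 3·60 − 5·610 = -2670
Policy B (V := 110):
  V = 110
  D = 60
  Q = 286 + 2·110 + 5·60 = 806
  W = 200 + 3·60 − 5·806 = -3650
W: -2670 − (-3650) = 980

980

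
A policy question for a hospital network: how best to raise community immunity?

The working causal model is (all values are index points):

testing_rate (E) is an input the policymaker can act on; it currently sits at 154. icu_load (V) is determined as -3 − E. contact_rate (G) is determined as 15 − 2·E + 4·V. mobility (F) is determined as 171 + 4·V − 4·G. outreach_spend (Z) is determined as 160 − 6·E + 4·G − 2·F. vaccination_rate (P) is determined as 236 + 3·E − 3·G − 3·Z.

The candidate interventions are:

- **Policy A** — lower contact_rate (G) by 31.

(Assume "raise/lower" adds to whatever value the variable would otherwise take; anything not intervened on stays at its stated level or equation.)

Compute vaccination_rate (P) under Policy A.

37376

Policy A (G − 31):
  E = 154
  V = -3 − 154 = -157
  G = 15 − 2·154 + 4·(-157) (−31 from intervention) = -952
  F = 171 + 4·(-157) − 4·(-952) = 3351
  Z = 160 − 6·154 + 4·(-952) − 2·3351 = -11274
  P = 236 + 3·154 − 3·(-952) − 3·(-11274) = 37376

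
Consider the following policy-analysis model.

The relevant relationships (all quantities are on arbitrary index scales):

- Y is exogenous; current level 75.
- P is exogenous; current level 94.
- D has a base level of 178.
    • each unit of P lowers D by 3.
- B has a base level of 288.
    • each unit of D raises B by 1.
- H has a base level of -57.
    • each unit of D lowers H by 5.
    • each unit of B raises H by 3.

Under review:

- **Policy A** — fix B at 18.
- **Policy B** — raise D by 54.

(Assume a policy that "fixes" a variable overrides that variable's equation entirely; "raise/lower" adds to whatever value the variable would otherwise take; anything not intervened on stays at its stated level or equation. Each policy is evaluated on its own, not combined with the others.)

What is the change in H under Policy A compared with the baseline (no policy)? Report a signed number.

Baseline:
  P = 94
  D = 178 − 3·94 = -104
  B = 288 + (-104) = 184
  H = -57 − 5·(-104) + 3·184 = 1015
Policy A (B := 18):
  P = 94
  D = 178 − 3·94 = -104
  B = 18
  H = -57 − 5·(-104) + 3·18 = 517
Change in H: 517 − 1015 = -498

-498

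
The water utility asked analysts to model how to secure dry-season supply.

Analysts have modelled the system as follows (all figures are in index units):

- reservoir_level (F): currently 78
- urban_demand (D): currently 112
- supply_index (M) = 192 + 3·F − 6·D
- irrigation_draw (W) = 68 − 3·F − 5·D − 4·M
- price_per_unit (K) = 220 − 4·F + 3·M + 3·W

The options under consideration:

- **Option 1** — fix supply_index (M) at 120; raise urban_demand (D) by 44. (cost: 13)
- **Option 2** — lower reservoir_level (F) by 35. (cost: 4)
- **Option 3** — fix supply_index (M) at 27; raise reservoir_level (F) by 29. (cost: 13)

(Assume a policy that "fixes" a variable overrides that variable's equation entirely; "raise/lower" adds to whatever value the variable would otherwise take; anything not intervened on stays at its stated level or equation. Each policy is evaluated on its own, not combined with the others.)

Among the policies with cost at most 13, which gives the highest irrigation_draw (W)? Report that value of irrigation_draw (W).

783

Option 1 (M := 120, D + 44):
  F = 78
  D = 112 + 44 = 156
  M = 120
  W = 68 − 3·78 − 5·156 − 4·120 = -1426
Option 2 (F − 35):
  F = 78 − 35 = 43
  D = 112
  M = 192 + 3·43 − 6·112 = -351
  W = 68 − 3·43 − 5·112 − 4·(-351) = 783
Option 3 (M := 27, F + 29):
  F = 78 + 29 = 107
  D = 112
  M = 27
  W = 68 − 3·107 − 5·112 − 4·27 = -921
Comparing — Option 1: W=-1426, Option 2: W=783, Option 3: W=-921. Highest is 783 (Option 2).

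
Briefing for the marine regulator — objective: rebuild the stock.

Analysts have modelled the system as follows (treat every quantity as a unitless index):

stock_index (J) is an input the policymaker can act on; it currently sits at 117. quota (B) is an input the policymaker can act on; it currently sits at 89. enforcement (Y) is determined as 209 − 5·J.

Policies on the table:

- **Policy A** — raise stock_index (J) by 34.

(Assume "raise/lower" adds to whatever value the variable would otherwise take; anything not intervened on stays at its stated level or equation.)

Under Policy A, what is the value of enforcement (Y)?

-546

Policy A (J + 34):
  J = 117 + 34 = 151
  Y = 209 − 5·151 = -546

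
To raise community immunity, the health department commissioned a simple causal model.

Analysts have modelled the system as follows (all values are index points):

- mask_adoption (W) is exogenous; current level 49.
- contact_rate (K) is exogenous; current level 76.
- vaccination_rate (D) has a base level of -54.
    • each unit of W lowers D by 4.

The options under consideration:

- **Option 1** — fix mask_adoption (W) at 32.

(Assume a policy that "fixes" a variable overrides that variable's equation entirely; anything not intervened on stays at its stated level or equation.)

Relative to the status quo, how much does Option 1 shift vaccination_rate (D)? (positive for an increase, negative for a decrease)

Baseline:
  W = 49
  D = -54 − 4·49 = -250
Option 1 (W := 32):
  W = 32
  D = -54 − 4·32 = -182
Change in D: -182 − (-250) = 68

68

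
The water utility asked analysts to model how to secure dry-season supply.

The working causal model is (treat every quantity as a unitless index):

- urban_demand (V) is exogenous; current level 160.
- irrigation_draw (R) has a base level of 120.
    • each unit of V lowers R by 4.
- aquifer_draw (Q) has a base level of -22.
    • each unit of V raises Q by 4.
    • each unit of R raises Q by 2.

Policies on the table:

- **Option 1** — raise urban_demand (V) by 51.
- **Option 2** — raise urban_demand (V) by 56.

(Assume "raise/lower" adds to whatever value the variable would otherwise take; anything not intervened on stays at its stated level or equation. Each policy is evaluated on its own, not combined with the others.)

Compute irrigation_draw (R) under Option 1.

-724

Option 1 (V + 51):
  V = 160 + 51 = 211
  R = 120 − 4·211 = -724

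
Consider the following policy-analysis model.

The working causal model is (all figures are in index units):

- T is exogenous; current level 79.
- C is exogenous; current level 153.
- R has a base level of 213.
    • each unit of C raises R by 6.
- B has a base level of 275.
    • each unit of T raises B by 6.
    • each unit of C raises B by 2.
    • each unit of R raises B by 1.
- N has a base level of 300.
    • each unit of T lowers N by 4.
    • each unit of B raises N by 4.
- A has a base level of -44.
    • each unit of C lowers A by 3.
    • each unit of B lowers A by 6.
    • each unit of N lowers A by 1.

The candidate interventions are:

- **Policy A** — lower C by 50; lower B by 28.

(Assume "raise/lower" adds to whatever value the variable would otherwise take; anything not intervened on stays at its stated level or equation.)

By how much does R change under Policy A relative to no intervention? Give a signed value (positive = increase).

Baseline:
  C = 153
  R = 213 + 6·153 = 1131
Policy A (C − 50, B − 28):
  C = 153 − 50 = 103
  R = 213 + 6·103 = 831
Change in R: 831 − 1131 = -300

-300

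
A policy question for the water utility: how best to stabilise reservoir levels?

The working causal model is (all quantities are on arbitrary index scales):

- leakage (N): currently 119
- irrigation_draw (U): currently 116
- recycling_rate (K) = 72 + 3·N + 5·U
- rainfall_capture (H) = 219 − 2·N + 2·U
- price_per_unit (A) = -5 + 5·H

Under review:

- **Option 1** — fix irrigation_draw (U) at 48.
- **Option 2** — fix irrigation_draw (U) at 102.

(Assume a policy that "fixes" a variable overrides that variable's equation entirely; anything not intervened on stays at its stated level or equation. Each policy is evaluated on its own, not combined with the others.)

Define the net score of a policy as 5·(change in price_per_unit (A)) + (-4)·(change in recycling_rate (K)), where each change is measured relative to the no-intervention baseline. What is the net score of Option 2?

-420

Baseline:
  N = 119
  U = 116
  K = 72 + 3·119 + 5·116 = 1009
  H = 219 − 2·119 + 2·116 = 213
  A = -5 + 5·213 = 1060
Option 2 (U := 102):
  N = 119
  U = 102
  K = 72 + 3·119 + 5·102 = 939
  H = 219 − 2·119 + 2·102 = 185
  A = -5 + 5·185 = 920
ΔA = 920 − 1060 = -140; ΔK = 939 − 1009 = -70
Score = 5·(-140) + (-4)·(-70) = -420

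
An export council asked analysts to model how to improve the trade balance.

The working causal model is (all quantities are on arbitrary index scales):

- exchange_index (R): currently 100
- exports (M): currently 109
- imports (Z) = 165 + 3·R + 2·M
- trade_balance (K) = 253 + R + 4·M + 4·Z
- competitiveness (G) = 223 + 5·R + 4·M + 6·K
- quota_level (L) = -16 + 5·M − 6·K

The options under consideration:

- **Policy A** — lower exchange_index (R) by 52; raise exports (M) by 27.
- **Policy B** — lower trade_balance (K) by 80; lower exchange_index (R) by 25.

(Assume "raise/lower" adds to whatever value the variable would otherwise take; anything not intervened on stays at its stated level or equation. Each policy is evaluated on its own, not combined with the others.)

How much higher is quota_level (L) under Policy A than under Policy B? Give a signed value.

Policy A (R − 52, M + 27):
  R = 100 − 52 = 48
  M = 109 + 27 = 136
  Z = 165 + 3·48 + 2·136 = 581
  K = 253 + 48 + 4·136 + 4·581 = 3169
  L = -16 + 5·136 − 6·3169 = -18350
Policy B (K − 80, R − 25):
  R = 100 − 25 = 75
  M = 109
  Z = 165 + 3·75 + 2·109 = 608
  K = 253 + 75 + 4·109 + 4·608 (−80 from intervention) = 3116
  L = -16 + 5·109 − 6·3116 = -18167
L: -18350 − (-18167) = -183

-183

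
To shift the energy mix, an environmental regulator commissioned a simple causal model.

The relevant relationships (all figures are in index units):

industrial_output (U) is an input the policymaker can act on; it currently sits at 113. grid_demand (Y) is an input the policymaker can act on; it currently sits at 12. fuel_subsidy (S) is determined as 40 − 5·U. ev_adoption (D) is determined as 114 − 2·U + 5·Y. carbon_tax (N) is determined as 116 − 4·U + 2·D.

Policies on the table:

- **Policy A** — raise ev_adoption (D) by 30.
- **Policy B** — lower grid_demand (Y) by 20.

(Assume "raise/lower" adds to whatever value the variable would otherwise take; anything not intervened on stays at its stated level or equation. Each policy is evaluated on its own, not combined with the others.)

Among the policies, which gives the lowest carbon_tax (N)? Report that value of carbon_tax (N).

-640

Policy A (D + 30):
  U = 113
  Y = 12
  D = 114 − 2·113 + 5·12 (+30 from intervention) = -22
  N = 116 − 4·113 + 2·(-22) = -380
Policy B (Y − 20):
  U = 113
  Y = 12 − 20 = -8
  D = 114 − 2·113 + 5·(-8) = -152
  N = 116 − 4·113 + 2·(-152) = -640
Comparing — Policy A: N=-380, Policy B: N=-640. Lowest is -640 (Policy B).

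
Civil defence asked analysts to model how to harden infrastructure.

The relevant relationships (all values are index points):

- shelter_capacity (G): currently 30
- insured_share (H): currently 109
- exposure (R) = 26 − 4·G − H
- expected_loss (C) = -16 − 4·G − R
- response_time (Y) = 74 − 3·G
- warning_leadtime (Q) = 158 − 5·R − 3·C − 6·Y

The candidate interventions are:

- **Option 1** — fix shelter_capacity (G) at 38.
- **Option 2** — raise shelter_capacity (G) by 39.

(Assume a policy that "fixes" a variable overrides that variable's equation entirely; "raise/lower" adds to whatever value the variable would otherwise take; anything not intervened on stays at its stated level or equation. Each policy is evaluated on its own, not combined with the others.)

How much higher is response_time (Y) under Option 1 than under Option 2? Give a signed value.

93

Option 1 (G := 38):
  G = 38
  Y = 74 − 3·38 = -40
Option 2 (G + 39):
  G = 30 + 39 = 69
  Y = 74 − 3·69 = -133
Y: -40 − (-133) = 93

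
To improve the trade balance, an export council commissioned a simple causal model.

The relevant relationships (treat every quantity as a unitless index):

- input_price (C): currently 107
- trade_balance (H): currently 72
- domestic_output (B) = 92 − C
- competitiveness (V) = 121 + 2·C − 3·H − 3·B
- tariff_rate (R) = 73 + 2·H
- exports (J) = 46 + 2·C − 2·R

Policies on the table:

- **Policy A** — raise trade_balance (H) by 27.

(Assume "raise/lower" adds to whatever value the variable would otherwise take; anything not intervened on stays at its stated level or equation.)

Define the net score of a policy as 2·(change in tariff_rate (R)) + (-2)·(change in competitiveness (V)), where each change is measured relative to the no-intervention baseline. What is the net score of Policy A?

Baseline:
  C = 107
  H = 72
  B = 92 − 107 = -15
  V = 121 + 2·107 − 3·72 − 3·(-15) = 164
  R = 73 + 2·72 = 217
Policy A (H + 27):
  C = 107
  H = 72 + 27 = 99
  B = 92 − 107 = -15
  V = 121 + 2·107 − 3·99 − 3·(-15) = 83
  R = 73 + 2·99 = 271
ΔR = 271 − 217 = 54; ΔV = 83 − 164 = -81
Score = 2·54 + (-2)·(-81) = 270

270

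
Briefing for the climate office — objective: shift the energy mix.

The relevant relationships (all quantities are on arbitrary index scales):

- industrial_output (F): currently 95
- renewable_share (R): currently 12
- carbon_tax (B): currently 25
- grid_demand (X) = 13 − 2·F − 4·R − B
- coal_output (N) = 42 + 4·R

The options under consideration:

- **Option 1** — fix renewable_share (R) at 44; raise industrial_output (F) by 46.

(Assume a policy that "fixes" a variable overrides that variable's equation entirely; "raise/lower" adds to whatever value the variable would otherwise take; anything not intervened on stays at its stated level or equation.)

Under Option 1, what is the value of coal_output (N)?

218

Option 1 (R := 44, F + 46):
  R = 44
  N = 42 + 4·44 = 218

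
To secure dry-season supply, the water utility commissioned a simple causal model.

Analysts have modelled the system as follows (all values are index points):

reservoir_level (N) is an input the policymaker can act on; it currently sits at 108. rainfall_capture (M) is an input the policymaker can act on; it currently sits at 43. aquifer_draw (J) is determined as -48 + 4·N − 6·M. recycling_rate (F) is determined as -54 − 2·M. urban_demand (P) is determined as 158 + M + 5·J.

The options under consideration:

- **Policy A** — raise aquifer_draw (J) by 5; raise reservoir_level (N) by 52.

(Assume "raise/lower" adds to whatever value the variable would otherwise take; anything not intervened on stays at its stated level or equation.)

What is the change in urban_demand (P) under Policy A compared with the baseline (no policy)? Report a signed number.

1065

Baseline:
  N = 108
  M = 43
  J = -48 + 4·108 − 6·43 = 126
  P = 158 + 43 + 5·126 = 831
Policy A (J + 5, N + 52):
  N = 108 + 52 = 160
  M = 43
  J = -48 + 4·160 − 6·43 (+5 from intervention) = 339
  P = 158 + 43 + 5·339 = 1896
Change in P: 1896 − 831 = 1065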